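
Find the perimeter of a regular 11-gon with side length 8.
Perimeter = number of sides * side length
Perimeter = 11 * 8
Perimeter = 88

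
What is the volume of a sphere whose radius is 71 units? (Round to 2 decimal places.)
Volume = (4/3) * pi * r³
Volume = (4/3) * pi * 71³
Volume = (4/3) * pi * 357911
Volume = 1499214.09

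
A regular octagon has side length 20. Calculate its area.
For a regular 8-gon with side length s = 20:
Apothem a = s / (2*tan(pi/8)) = 20 / (2*tan(pi/8)) ≈ 24.1421
Perimeter P = 8 * 20 = 160
Area = (1/2) * P * a = (1/2) * 160 * 24.1421 = 1931.37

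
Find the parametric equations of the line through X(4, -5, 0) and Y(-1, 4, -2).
Direction vector d = Y - X = (-5, 9, -2)
x = 4 - 5t, y = -5 + 9t, z = 0 - 2t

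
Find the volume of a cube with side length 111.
Volume = s³
Volume = 111³
Volume = 1367631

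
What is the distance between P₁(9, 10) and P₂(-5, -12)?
Using the distance formula: d = sqrt((x₂-x₁)² + (y₂-y₁)²)
dx = (-5) - 9 = -14
dy = (-12) - 10 = -22
d = sqrt((-14)² + (-22)²) = sqrt(196 + 484) = sqrt(680) = 26.08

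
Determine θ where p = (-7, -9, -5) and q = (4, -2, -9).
p·q = 35, |p|² = 155, |q|² = 101
cos θ = 35/√15655 ≈ 0.2797
θ ≈ 73.76°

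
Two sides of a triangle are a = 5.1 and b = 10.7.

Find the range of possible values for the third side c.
By the triangle inequality: |a - b| < c < a + b
|5.1 - 10.7| < c < 5.1 + 10.7
5.6 < c < 15.8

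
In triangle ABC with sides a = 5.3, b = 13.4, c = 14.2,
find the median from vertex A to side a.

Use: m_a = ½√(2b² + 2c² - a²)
m_a = ½√(2·13.4² + 2·14.2² - 5.3²)
m_a = ½√(359.12 + 403.28 - 28.09) = ½√734.31 = 13.55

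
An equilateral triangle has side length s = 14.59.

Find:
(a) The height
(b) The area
(a) Height h = s·√3/2 = 14.59·√3/2 = 12.64
(b) Area = (√3/4)·s² = (√3/4)·14.59² = (√3/4)·212.868 = 92.17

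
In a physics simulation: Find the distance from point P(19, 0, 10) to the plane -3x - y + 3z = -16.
d = |(-3)(19) + (-1)(0) + 3(10) - (-16)| / √((-3)² + (-1)² + 3²) = 11/√19 = 2.524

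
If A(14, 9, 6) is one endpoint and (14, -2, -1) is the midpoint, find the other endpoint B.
B = (2×14 - 14, 2×(-2) - 9, 2×(-1) - 6) = (14, -13, -8)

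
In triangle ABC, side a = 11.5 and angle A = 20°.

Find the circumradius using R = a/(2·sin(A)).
R = a/(2·sin(A)) = 11.5/(2·sin(20°))
R = 11.5/(2·0.342020) = 11.5/0.684040 = 16.81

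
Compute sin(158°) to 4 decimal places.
sin(158 degrees) = 0.3746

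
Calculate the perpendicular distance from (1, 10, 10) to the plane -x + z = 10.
d = |(-1)(1) + 0(10) + 1(10) - (10)| / √((-1)² + 0² + 1²) = 1/√2 = 0.7071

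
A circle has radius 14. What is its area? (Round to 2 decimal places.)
Area = pi * r²
Area = pi * 14²
Area = pi * 196
Area = 615.75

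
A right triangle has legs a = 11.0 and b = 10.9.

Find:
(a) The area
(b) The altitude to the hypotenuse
(a) Area = ½ab = ½·11.0·10.9 = 59.95
(b) Hypotenuse c = √(11.0² + 10.9²) = √239.81 = 15.4858
    Area = ½·c·h_c  →  h_c = 2·Area/c = 2·59.95/15.4858 = 7.743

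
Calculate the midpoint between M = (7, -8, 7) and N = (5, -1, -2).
Midpoint = ((7+5)/2, (-8-1)/2, (7-2)/2) = (6, -4.5, 2.5)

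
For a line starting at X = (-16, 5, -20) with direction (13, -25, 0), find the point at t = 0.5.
P(0.5) = (-16 + 13(0.5), 5 + (-25)(0.5), -20 + 0(0.5)) = (-9.5, -7.5, -20)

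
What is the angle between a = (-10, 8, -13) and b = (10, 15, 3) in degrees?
a·b = -19, |a|² = 333, |b|² = 334
cos θ = -19/√111222 ≈ -0.05697
θ ≈ 93.27°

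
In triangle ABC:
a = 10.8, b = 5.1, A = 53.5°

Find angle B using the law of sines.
sin(B)/b = sin(A)/a
sin(B) = b·sin(A)/a = 5.1·sin(53.5°)/10.8 = 0.379599
B = arcsin(0.379599) = 22.31°  (b ≤ a, so B ≤ A and the acute solution is unique)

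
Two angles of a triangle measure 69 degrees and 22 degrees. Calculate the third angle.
Sum of angles in a triangle = 180 degrees
Third angle = 180 - 69 - 22
Third angle = 89 degrees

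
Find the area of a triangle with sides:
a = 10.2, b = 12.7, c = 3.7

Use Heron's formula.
s = (a+b+c)/2 = (10.2+12.7+3.7)/2 = 13.3
A = √(s(s-a)(s-b)(s-c)) = √(13.3·3.1·0.6·9.6)
A = √237.485 = 15.41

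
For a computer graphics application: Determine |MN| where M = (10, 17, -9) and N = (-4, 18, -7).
d = √[(-14)² + (1)² + (2)²] = √201 = 14.18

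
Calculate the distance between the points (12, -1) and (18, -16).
Using the distance formula: d = sqrt((x₂-x₁)² + (y₂-y₁)²)
dx = 18 - 12 = 6
dy = (-16) - (-1) = -15
d = sqrt(6² + (-15)²) = sqrt(36 + 225) = sqrt(261) = 16.16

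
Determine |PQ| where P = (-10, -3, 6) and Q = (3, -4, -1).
d = √[(13)² + (-1)² + (-7)²] = √219 = 14.8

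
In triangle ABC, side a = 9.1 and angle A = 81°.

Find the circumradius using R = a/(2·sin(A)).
R = a/(2·sin(A)) = 9.1/(2·sin(81°))
R = 9.1/(2·0.987688) = 9.1/1.975377 = 4.607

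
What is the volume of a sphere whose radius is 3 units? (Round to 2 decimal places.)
Volume = (4/3) * pi * r³
Volume = (4/3) * pi * 3³
Volume = (4/3) * pi * 27
Volume = 113.10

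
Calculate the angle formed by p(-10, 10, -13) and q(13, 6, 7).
p·q = -161, |p|² = 369, |q|² = 254
cos θ = -161/√93726 ≈ -0.5259
θ ≈ 121.7°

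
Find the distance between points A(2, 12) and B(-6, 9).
Using the distance formula: d = sqrt((x₂-x₁)² + (y₂-y₁)²)
dx = (-6) - 2 = -8
dy = 9 - 12 = -3
d = sqrt((-8)² + (-3)²) = sqrt(64 + 9) = sqrt(73) = 8.54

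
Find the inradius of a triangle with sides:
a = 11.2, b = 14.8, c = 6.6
s = (a+b+c)/2 = (11.2+14.8+6.6)/2 = 16.3
Area = √(s(s-a)(s-b)(s-c)) = √(16.3·5.1·1.5·9.7) = 34.7785
r = Area/s = 34.7785/16.3 = 2.134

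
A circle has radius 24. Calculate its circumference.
Circumference = 2 * pi * r
Circumference = 2 * pi * 24
Circumference = 150.80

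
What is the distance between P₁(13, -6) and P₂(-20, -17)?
Using the distance formula: d = sqrt((x₂-x₁)² + (y₂-y₁)²)
dx = (-20) - 13 = -33
dy = (-17) - (-6) = -11
d = sqrt((-33)² + (-11)²) = sqrt(1089 + 121) = sqrt(1210) = 34.79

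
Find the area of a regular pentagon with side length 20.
For a regular 5-gon with side length s = 20:
Apothem a = s / (2*tan(pi/5)) = 20 / (2*tan(pi/5)) ≈ 13.7638
Perimeter P = 5 * 20 = 100
Area = (1/2) * P * a = (1/2) * 100 * 13.7638 = 688.19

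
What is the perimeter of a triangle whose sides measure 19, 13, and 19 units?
Perimeter = sum of all sides
Perimeter = 19 + 13 + 19
Perimeter = 51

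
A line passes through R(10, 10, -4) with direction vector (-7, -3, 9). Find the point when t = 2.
P(2) = (10 + (-7)(2), 10 + (-3)(2), -4 + 9(2)) = (-4, 4, 14)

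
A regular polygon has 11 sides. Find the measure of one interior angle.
Interior angle of a regular n-gon = (n-2)*180/n
Interior angle = (11-2)*180/11
Interior angle = 9*180/11
Interior angle = 1620/11
Interior angle = 147.27 degrees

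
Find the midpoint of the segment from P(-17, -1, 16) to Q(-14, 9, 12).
Midpoint = ((-17-14)/2, (-1+9)/2, (16+12)/2) = (-15.5, 4, 14)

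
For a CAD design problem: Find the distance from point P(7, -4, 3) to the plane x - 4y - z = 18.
d = |1(7) + (-4)(-4) + (-1)(3) - (18)| / √(1² + (-4)² + (-1)²) = 2/√18 = 0.4714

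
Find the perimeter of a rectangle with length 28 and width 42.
Perimeter = 2 * (length + width)
Perimeter = 2 * (28 + 42)
Perimeter = 2 * 70
Perimeter = 140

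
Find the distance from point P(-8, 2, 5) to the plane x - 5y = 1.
d = |1(-8) + (-5)(2) + 0(5) - (1)| / √(1² + (-5)² + 0²) = 19/√26 = 3.726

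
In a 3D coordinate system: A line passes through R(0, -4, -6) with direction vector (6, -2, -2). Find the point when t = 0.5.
P(0.5) = (0 + 6(0.5), -4 + (-2)(0.5), -6 + (-2)(0.5)) = (3, -5, -7)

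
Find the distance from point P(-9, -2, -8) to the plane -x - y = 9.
d = |(-1)(-9) + (-1)(-2) + 0(-8) - (9)| / √((-1)² + (-1)² + 0²) = 2/√2 = 1.414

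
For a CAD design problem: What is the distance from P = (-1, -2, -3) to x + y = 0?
d = |1(-1) + 1(-2) + 0(-3) - (0)| / √(1² + 1² + 0²) = 3/√2 = 2.121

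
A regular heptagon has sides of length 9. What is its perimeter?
Perimeter = number of sides * side length
Perimeter = 7 * 9
Perimeter = 63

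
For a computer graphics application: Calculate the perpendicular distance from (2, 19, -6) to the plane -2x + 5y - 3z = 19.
d = |(-2)(2) + 5(19) + (-3)(-6) - (19)| / √((-2)² + 5² + (-3)²) = 90/√38 = 14.6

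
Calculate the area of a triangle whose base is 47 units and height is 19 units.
Area = (1/2) * base * height
Area = (1/2) * 47 * 19
Area = 446.50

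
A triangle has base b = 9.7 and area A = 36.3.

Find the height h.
A = ½bh  →  h = 2A/b
h = 2·36.3/9.7 = 7.485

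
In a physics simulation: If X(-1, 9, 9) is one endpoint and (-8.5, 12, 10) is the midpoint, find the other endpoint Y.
Y = (2×(-8.5) - (-1), 2×12 - 9, 2×10 - 9) = (-16, 15, 11)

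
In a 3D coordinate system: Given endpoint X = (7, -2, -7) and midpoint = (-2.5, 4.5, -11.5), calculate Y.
Y = (2×(-2.5) - 7, 2×4.5 - (-2), 2×(-11.5) - (-7)) = (-12, 11, -16)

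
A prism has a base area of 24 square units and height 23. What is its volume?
Volume = base area * height
Volume = 24 * 23
Volume = 552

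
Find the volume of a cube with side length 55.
Volume = s³
Volume = 55³
Volume = 166375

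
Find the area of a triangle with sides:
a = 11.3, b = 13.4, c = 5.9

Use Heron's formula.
s = (a+b+c)/2 = (11.3+13.4+5.9)/2 = 15.3
A = √(s(s-a)(s-b)(s-c)) = √(15.3·4·1.9·9.4)
A = √1093.03 = 33.06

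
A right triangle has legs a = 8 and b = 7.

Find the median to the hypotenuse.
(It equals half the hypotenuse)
Hypotenuse c = √(8² + 7²) = √113 = 10.6301
Median to hypotenuse = c/2 = 5.315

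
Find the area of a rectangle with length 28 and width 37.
Area = length * width
Area = 28 * 37
Area = 1036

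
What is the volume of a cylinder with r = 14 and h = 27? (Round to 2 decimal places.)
Volume = pi * r² * h
Volume = pi * 14² * 27
Volume = pi * 196 * 27
Volume = pi * 5292
Volume = 16625.31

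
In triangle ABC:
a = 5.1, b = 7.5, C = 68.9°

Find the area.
Using A = ½ab·sin(C):
A = ½·5.1·7.5·sin(68.9°) = ½·38.25·0.932954 = 17.84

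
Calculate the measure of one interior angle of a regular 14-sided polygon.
Interior angle of a regular n-gon = (n-2)*180/n
Interior angle = (14-2)*180/14
Interior angle = 12*180/14
Interior angle = 2160/14
Interior angle = 154.29 degrees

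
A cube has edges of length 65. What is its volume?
Volume = s³
Volume = 65³
Volume = 274625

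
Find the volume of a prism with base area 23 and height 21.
Volume = base area * height
Volume = 23 * 21
Volume = 483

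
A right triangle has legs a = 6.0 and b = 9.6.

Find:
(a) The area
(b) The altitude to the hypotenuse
(a) Area = ½ab = ½·6.0·9.6 = 28.8
(b) Hypotenuse c = √(6.0² + 9.6²) = √128.16 = 11.3208
    Area = ½·c·h_c  →  h_c = 2·Area/c = 2·28.8/11.3208 = 5.088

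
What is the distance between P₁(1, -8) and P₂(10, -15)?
Using the distance formula: d = sqrt((x₂-x₁)² + (y₂-y₁)²)
dx = 10 - 1 = 9
dy = (-15) - (-8) = -7
d = sqrt(9² + (-7)²) = sqrt(81 + 49) = sqrt(130) = 11.40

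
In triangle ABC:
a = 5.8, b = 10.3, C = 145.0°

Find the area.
Using A = ½ab·sin(C):
A = ½·5.8·10.3·sin(145.0°) = ½·59.74·0.573576 = 17.13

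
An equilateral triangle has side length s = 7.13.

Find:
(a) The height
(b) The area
(a) Height h = s·√3/2 = 7.13·√3/2 = 6.175
(b) Area = (√3/4)·s² = (√3/4)·7.13² = (√3/4)·50.8369 = 22.01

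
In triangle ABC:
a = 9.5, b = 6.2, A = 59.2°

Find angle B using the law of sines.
sin(B)/b = sin(A)/a
sin(B) = b·sin(A)/a = 6.2·sin(59.2°)/9.5 = 0.560584
B = arcsin(0.560584) = 34.1°  (b ≤ a, so B ≤ A and the acute solution is unique)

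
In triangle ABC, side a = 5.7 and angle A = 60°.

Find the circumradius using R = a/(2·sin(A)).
R = a/(2·sin(A)) = 5.7/(2·sin(60°))
R = 5.7/(2·0.866025) = 5.7/1.732051 = 3.291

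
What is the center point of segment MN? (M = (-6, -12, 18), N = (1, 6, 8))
Midpoint = ((-6+1)/2, (-12+6)/2, (18+8)/2) = (-2.5, -3, 13)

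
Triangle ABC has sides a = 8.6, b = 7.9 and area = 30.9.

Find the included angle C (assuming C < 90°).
Area = ½ab·sin(C)  →  sin(C) = 2·Area/(ab)
sin(C) = 2·30.9/(8.6·7.9) = 0.909626
C = arcsin(0.909626) = 65.45°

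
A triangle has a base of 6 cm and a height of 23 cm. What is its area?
Area = (1/2) * base * height
Area = (1/2) * 6 * 23
Area = 69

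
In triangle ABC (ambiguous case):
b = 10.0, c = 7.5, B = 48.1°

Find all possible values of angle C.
sin(C)/c = sin(B)/b  →  sin(C) = c·sin(B)/b = 7.5·sin(48.1°)/10.0 = 0.558234
C₁ = arcsin(0.558234) = 33.93°,  C₂ = 180° - C₁ = 146.07°
Check C₂: A = 180° - 48.1° - 146.07° = -14.17° ≤ 0, rejected
C = 33.93° (one solution)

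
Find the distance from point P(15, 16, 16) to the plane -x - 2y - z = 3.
d = |(-1)(15) + (-2)(16) + (-1)(16) - (3)| / √((-1)² + (-2)² + (-1)²) = 66/√6 = 26.94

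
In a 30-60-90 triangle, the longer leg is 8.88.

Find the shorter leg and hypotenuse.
In a 30-60-90 triangle, sides are in ratio 1 : √3 : 2.
Long leg = short leg·√3  →  short leg = 8.88/√3 = 5.127
Hypotenuse = 2·(short leg) = 2·8.88/√3 = 10.25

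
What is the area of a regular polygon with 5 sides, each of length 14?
For a regular 5-gon with side length s = 14:
Apothem a = s / (2*tan(pi/5)) = 14 / (2*tan(pi/5)) ≈ 9.6347
Perimeter P = 5 * 14 = 70
Area = (1/2) * P * a = (1/2) * 70 * 9.6347 = 337.21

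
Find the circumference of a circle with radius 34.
Circumference = 2 * pi * r
Circumference = 2 * pi * 34
Circumference = 213.63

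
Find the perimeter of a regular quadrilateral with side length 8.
Perimeter = number of sides * side length
Perimeter = 4 * 8
Perimeter = 32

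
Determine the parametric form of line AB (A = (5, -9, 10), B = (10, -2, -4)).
Direction vector d = B - A = (5, 7, -14)
x = 5 + 5t, y = -9 + 7t, z = 10 - 14t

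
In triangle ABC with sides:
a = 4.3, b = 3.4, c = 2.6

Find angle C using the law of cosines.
cos(C) = (a² + b² - c²)/(2ab)
cos(C) = (4.3² + 3.4² - 2.6²)/(2·4.3·3.4) = 23.29/29.24 = 0.796512
C = arccos(0.796512) = 37.2°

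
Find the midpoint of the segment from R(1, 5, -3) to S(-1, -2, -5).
Midpoint = ((1-1)/2, (5-2)/2, (-3-5)/2) = (0, 1.5, -4)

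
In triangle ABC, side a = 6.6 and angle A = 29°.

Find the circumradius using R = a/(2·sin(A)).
R = a/(2·sin(A)) = 6.6/(2·sin(29°))
R = 6.6/(2·0.484810) = 6.6/0.969619 = 6.807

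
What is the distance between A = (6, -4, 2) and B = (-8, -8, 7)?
d = √[(-14)² + (-4)² + (5)²] = √237 = 15.39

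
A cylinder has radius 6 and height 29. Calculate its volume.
Volume = pi * r² * h
Volume = pi * 6² * 29
Volume = pi * 36 * 29
Volume = pi * 1044
Volume = 3279.82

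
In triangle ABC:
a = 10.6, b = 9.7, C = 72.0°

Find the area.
Using A = ½ab·sin(C):
A = ½·10.6·9.7·sin(72.0°) = ½·102.82·0.951057 = 48.89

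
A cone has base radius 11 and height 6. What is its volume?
Volume = (1/3) * pi * r² * h
Volume = (1/3) * pi * 11² * 6
Volume = (1/3) * pi * 121 * 6
Volume = (1/3) * pi * 726
Volume = 760.27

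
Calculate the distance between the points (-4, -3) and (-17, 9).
Using the distance formula: d = sqrt((x₂-x₁)² + (y₂-y₁)²)
dx = (-17) - (-4) = -13
dy = 9 - (-3) = 12
d = sqrt((-13)² + 12²) = sqrt(169 + 144) = sqrt(313) = 17.69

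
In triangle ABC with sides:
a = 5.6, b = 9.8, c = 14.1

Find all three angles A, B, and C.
By the law of cosines:
cos(A) = (b² + c² - a²)/(2bc) = 0.953430  →  A = 17.55°
cos(B) = (a² + c² - b²)/(2ac) = 0.849354  →  B = 31.86°
cos(C) = (a² + b² - c²)/(2ab) = -0.650601  →  C = 130.6°
Check: A + B + C = 180.0° ✓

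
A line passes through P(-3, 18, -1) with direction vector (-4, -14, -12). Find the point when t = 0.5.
P(0.5) = (-3 + (-4)(0.5), 18 + (-14)(0.5), -1 + (-12)(0.5)) = (-5, 11, -7)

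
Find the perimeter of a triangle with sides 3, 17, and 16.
Perimeter = sum of all sides
Perimeter = 3 + 17 + 16
Perimeter = 36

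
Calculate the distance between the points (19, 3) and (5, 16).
Using the distance formula: d = sqrt((x₂-x₁)² + (y₂-y₁)²)
dx = 5 - 19 = -14
dy = 16 - 3 = 13
d = sqrt((-14)² + 13²) = sqrt(196 + 169) = sqrt(365) = 19.10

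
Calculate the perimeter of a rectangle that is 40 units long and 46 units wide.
Perimeter = 2 * (length + width)
Perimeter = 2 * (40 + 46)
Perimeter = 2 * 86
Perimeter = 172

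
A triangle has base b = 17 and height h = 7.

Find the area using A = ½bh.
A = ½·17·7 = 59.5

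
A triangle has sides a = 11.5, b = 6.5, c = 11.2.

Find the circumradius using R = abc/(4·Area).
s = (a+b+c)/2 = 14.6
Area = √(s(s-a)(s-b)(s-c)) = √(14.6·3.1·8.1·3.4) = 35.3052
R = abc/(4·Area) = (11.5·6.5·11.2)/(4·35.3052) = 837.2/141.2208 = 5.928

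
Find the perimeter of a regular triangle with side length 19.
Perimeter = number of sides * side length
Perimeter = 3 * 19
Perimeter = 57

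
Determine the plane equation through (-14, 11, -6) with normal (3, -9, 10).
d = n·P = (3)(-14) + (-9)(11) + (10)(-6) = -201
Plane: 3x - 9y + 10z = -201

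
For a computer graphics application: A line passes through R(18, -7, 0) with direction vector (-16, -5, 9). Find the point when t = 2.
P(2) = (18 + (-16)(2), -7 + (-5)(2), 0 + 9(2)) = (-14, -17, 18)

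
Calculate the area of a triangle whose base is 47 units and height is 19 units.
Area = (1/2) * base * height
Area = (1/2) * 47 * 19
Area = 446.50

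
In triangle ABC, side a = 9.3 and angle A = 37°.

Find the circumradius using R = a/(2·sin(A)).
R = a/(2·sin(A)) = 9.3/(2·sin(37°))
R = 9.3/(2·0.601815) = 9.3/1.203630 = 7.727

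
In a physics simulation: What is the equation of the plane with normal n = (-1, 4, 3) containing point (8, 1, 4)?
d = n·P = (-1)(8) + (4)(1) + (3)(4) = 8
Plane: -x + 4y + 3z = 8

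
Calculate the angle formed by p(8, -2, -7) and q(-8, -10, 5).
p·q = -79, |p|² = 117, |q|² = 189
cos θ = -79/√22113 ≈ -0.5313
θ ≈ 122.1°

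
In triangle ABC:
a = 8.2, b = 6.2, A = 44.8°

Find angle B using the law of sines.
sin(B)/b = sin(A)/a
sin(B) = b·sin(A)/a = 6.2·sin(44.8°)/8.2 = 0.532772
B = arcsin(0.532772) = 32.19°  (b ≤ a, so B ≤ A and the acute solution is unique)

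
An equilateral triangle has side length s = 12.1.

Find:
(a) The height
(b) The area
(a) Height h = s·√3/2 = 12.1·√3/2 = 10.48
(b) Area = (√3/4)·s² = (√3/4)·12.1² = (√3/4)·146.41 = 63.4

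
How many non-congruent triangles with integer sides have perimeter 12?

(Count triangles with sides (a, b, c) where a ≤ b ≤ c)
With a ≤ b ≤ c and a + b + c = 12, the triangle inequality a + b > c gives c < 12/2, so c ≤ 5.
Iterate a from 1 to ⌊p/3⌋ = 4; for each a, b ranges from a to ⌊(p−a)/2⌋ with c = p − a − b, keeping only c ≥ b.
Triples: (2, 5, 5), (3, 4, 5), (4, 4, 4)
Count = 3 triangles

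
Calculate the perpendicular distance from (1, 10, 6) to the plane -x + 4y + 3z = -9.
d = |(-1)(1) + 4(10) + 3(6) - (-9)| / √((-1)² + 4² + 3²) = 66/√26 = 12.94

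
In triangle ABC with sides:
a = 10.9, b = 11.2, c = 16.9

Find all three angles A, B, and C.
By the law of cosines:
cos(A) = (b² + c² - a²)/(2bc) = 0.771978  →  A = 39.47°
cos(B) = (a² + c² - b²)/(2ac) = 0.757234  →  B = 40.78°
cos(C) = (a² + b² - c²)/(2ab) = -0.169397  →  C = 99.75°
Check: A + B + C = 180.0° ✓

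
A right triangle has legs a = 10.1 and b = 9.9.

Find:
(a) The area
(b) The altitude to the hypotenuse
(a) Area = ½ab = ½·10.1·9.9 = 49.995
(b) Hypotenuse c = √(10.1² + 9.9²) = √200.02 = 14.1428
    Area = ½·c·h_c  →  h_c = 2·Area/c = 2·49.995/14.1428 = 7.07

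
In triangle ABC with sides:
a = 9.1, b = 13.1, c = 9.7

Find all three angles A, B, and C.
By the law of cosines:
cos(A) = (b² + c² - a²)/(2bc) = 0.719643  →  A = 43.98°
cos(B) = (a² + c² - b²)/(2ac) = 0.029965  →  B = 88.28°
cos(C) = (a² + b² - c²)/(2ab) = 0.672469  →  C = 47.74°
Check: A + B + C = 180.0° ✓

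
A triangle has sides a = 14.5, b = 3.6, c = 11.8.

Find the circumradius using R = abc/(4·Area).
s = (a+b+c)/2 = 14.95
Area = √(s(s-a)(s-b)(s-c)) = √(14.95·0.45·11.35·3.15) = 15.5089
R = abc/(4·Area) = (14.5·3.6·11.8)/(4·15.5089) = 615.96/62.0356 = 9.929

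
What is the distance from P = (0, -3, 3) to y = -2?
d = |0(0) + 1(-3) + 0(3) - (-2)| / √(0² + 1² + 0²) = 1/√1 = 1.0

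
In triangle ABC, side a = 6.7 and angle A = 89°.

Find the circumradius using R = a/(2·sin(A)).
R = a/(2·sin(A)) = 6.7/(2·sin(89°))
R = 6.7/(2·0.999848) = 6.7/1.999695 = 3.351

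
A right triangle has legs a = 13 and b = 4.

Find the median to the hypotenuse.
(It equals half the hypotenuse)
Hypotenuse c = √(13² + 4²) = √185 = 13.6015
Median to hypotenuse = c/2 = 6.801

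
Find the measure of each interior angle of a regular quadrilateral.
Interior angle of a regular n-gon = (n-2)*180/n
Interior angle = (4-2)*180/4
Interior angle = 2*180/4
Interior angle = 360/4
Interior angle = 90 degrees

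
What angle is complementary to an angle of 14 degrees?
Complementary angles sum to 90 degrees.
Other angle = 90 - 14
Other angle = 76 degrees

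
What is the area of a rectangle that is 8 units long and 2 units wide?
Area = length * width
Area = 8 * 2
Area = 16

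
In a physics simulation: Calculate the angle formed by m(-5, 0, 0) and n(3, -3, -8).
m·n = -15, |m|² = 25, |n|² = 82
cos θ = -15/√2050 ≈ -0.3313
θ ≈ 109.3°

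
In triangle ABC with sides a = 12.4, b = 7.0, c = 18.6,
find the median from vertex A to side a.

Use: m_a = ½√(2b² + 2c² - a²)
m_a = ½√(2·7.0² + 2·18.6² - 12.4²)
m_a = ½√(98 + 691.92 - 153.76) = ½√636.16 = 12.61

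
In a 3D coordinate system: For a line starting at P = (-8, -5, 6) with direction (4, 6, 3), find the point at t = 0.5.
P(0.5) = (-8 + 4(0.5), -5 + 6(0.5), 6 + 3(0.5)) = (-6, -2, 7.5)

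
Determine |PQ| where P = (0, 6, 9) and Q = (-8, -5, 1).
d = √[(-8)² + (-11)² + (-8)²] = √249 = 15.78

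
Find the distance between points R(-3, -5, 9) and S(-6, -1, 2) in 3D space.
d = √[(-3)² + (4)² + (-7)²] = √74 = 8.602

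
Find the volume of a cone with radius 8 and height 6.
Volume = (1/3) * pi * r² * h
Volume = (1/3) * pi * 8² * 6
Volume = (1/3) * pi * 64 * 6
Volume = (1/3) * pi * 384
Volume = 402.12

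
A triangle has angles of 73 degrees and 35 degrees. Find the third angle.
Sum of angles in a triangle = 180 degrees
Third angle = 180 - 73 - 35
Third angle = 72 degrees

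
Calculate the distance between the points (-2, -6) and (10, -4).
Using the distance formula: d = sqrt((x₂-x₁)² + (y₂-y₁)²)
dx = 10 - (-2) = 12
dy = (-4) - (-6) = 2
d = sqrt(12² + 2²) = sqrt(144 + 4) = sqrt(148) = 12.17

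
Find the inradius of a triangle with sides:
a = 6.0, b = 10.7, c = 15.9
s = (a+b+c)/2 = (6.0+10.7+15.9)/2 = 16.3
Area = √(s(s-a)(s-b)(s-c)) = √(16.3·10.3·5.6·0.4) = 19.3926
r = Area/s = 19.3926/16.3 = 1.19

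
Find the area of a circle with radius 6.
Area = pi * r²
Area = pi * 6²
Area = pi * 36
Area = 113.10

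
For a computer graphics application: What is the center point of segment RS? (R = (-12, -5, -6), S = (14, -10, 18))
Midpoint = ((-12+14)/2, (-5-10)/2, (-6+18)/2) = (1, -7.5, 6)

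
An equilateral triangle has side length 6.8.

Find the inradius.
For an equilateral triangle, r = s/(2√3) where s is the side.
r = 6.8/(2√3) = 6.8/3.464102 = 1.963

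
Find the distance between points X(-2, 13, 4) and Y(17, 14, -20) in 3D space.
d = √[(19)² + (1)² + (-24)²] = √938 = 30.63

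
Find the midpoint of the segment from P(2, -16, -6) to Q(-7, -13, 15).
Midpoint = ((2-7)/2, (-16-13)/2, (-6+15)/2) = (-2.5, -14.5, 4.5)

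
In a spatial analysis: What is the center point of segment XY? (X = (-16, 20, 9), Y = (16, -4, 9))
Midpoint = ((-16+16)/2, (20-4)/2, (9+9)/2) = (0, 8, 9)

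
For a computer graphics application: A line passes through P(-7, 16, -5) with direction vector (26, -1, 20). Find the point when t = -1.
P(-1) = (-7 + 26(-1), 16 + (-1)(-1), -5 + 20(-1)) = (-33, 17, -25)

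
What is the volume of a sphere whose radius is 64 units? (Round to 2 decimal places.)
Volume = (4/3) * pi * r³
Volume = (4/3) * pi * 64³
Volume = (4/3) * pi * 262144
Volume = 1098066.22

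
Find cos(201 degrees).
cos(201 degrees) = -0.9336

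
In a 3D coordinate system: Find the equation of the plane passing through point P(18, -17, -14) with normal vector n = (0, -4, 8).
d = n·P = (0)(18) + (-4)(-17) + (8)(-14) = -44
Plane: -4y + 8z = -44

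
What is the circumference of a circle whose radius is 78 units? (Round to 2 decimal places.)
Circumference = 2 * pi * r
Circumference = 2 * pi * 78
Circumference = 490.09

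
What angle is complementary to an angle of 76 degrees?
Complementary angles sum to 90 degrees.
Other angle = 90 - 76
Other angle = 14 degrees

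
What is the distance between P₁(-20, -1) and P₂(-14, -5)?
Using the distance formula: d = sqrt((x₂-x₁)² + (y₂-y₁)²)
dx = (-14) - (-20) = 6
dy = (-5) - (-1) = -4
d = sqrt(6² + (-4)²) = sqrt(36 + 16) = sqrt(52) = 7.21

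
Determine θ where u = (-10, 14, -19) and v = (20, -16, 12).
u·v = -652, |u|² = 657, |v|² = 800
cos θ = -652/√525600 ≈ -0.8993
θ ≈ 154.1°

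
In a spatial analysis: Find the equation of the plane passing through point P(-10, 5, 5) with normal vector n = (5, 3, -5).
d = n·P = (5)(-10) + (3)(5) + (-5)(5) = -60
Plane: 5x + 3y - 5z = -60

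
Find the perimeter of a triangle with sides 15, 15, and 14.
Perimeter = sum of all sides
Perimeter = 15 + 15 + 14
Perimeter = 44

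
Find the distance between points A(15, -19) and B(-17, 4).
Using the distance formula: d = sqrt((x₂-x₁)² + (y₂-y₁)²)
dx = (-17) - 15 = -32
dy = 4 - (-19) = 23
d = sqrt((-32)² + 23²) = sqrt(1024 + 529) = sqrt(1553) = 39.41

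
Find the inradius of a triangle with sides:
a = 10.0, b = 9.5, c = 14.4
s = (a+b+c)/2 = (10.0+9.5+14.4)/2 = 16.95
Area = √(s(s-a)(s-b)(s-c)) = √(16.95·6.95·7.45·2.55) = 47.307
r = Area/s = 47.307/16.95 = 2.791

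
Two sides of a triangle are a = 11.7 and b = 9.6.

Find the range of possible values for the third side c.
By the triangle inequality: |a - b| < c < a + b
|11.7 - 9.6| < c < 11.7 + 9.6
2.1 < c < 21.3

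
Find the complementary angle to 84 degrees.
Complementary angles sum to 90 degrees.
Other angle = 90 - 84
Other angle = 6 degrees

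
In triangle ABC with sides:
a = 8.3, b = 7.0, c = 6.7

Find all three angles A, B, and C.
By the law of cosines:
cos(A) = (b² + c² - a²)/(2bc) = 0.266525  →  A = 74.54°
cos(B) = (a² + c² - b²)/(2ac) = 0.582449  →  B = 54.38°
cos(C) = (a² + b² - c²)/(2ab) = 0.628227  →  C = 51.08°
Check: A + B + C = 180.0° ✓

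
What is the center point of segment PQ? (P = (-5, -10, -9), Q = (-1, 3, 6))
Midpoint = ((-5-1)/2, (-10+3)/2, (-9+6)/2) = (-3, -3.5, -1.5)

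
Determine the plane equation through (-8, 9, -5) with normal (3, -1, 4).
d = n·P = (3)(-8) + (-1)(9) + (4)(-5) = -53
Plane: 3x - y + 4z = -53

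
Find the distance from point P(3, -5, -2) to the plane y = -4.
d = |0(3) + 1(-5) + 0(-2) - (-4)| / √(0² + 1² + 0²) = 1/√1 = 1.0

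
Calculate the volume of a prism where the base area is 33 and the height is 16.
Volume = base area * height
Volume = 33 * 16
Volume = 528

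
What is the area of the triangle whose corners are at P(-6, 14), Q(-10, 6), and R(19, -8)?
Using the coordinate formula: Area = (1/2)|x₁(y₂-y₃) + x₂(y₃-y₁) + x₃(y₁-y₂)|
Area = (1/2)|(-6)(6-(-8)) + (-10)((-8)-14) + 19(14-6)|
Area = (1/2)|(-6)*14 + (-10)*(-22) + 19*8|
Area = (1/2)|(-84) + 220 + 152|
Area = (1/2)*288 = 144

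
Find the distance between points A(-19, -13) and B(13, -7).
Using the distance formula: d = sqrt((x₂-x₁)² + (y₂-y₁)²)
dx = 13 - (-19) = 32
dy = (-7) - (-13) = 6
d = sqrt(32² + 6²) = sqrt(1024 + 36) = sqrt(1060) = 32.56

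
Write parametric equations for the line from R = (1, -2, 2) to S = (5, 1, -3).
Direction vector d = S - R = (4, 3, -5)
x = 1 + 4t, y = -2 + 3t, z = 2 - 5t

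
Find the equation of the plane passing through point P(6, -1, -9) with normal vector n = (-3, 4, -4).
d = n·P = (-3)(6) + (4)(-1) + (-4)(-9) = 14
Plane: -3x + 4y - 4z = 14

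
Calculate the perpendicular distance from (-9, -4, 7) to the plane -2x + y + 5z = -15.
d = |(-2)(-9) + 1(-4) + 5(7) - (-15)| / √((-2)² + 1² + 5²) = 64/√30 = 11.68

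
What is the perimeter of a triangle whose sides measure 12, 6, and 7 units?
Perimeter = sum of all sides
Perimeter = 12 + 6 + 7
Perimeter = 25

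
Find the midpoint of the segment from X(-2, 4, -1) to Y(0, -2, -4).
Midpoint = ((-2+0)/2, (4-2)/2, (-1-4)/2) = (-1, 1, -2.5)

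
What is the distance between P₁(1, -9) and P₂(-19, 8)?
Using the distance formula: d = sqrt((x₂-x₁)² + (y₂-y₁)²)
dx = (-19) - 1 = -20
dy = 8 - (-9) = 17
d = sqrt((-20)² + 17²) = sqrt(400 + 289) = sqrt(689) = 26.25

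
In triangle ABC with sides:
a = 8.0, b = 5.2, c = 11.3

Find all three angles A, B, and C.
By the law of cosines:
cos(A) = (b² + c² - a²)/(2bc) = 0.772039  →  A = 39.46°
cos(B) = (a² + c² - b²)/(2ac) = 0.910675  →  B = 24.4°
cos(C) = (a² + b² - c²)/(2ab) = -0.440505  →  C = 116.1°
Check: A + B + C = 180.0° ✓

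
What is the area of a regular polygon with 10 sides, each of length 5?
For a regular 10-gon with side length s = 5:
Apothem a = s / (2*tan(pi/10)) = 5 / (2*tan(pi/10)) ≈ 7.6942
Perimeter P = 10 * 5 = 50
Area = (1/2) * P * a = (1/2) * 50 * 7.6942 = 192.36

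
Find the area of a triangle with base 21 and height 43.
Area = (1/2) * base * height
Area = (1/2) * 21 * 43
Area = 451.50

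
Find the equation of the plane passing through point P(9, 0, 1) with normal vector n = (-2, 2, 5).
d = n·P = (-2)(9) + (2)(0) + (5)(1) = -13
Plane: -2x + 2y + 5z = -13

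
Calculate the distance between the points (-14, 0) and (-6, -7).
Using the distance formula: d = sqrt((x₂-x₁)² + (y₂-y₁)²)
dx = (-6) - (-14) = 8
dy = (-7) - 0 = -7
d = sqrt(8² + (-7)²) = sqrt(64 + 49) = sqrt(113) = 10.63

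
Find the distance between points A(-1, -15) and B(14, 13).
Using the distance formula: d = sqrt((x₂-x₁)² + (y₂-y₁)²)
dx = 14 - (-1) = 15
dy = 13 - (-15) = 28
d = sqrt(15² + 28²) = sqrt(225 + 784) = sqrt(1009) = 31.76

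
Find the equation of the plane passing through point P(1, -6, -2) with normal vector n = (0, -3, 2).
d = n·P = (0)(1) + (-3)(-6) + (2)(-2) = 14
Plane: -3y + 2z = 14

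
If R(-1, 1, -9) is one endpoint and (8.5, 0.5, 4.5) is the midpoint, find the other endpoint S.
S = (2×8.5 - (-1), 2×0.5 - 1, 2×4.5 - (-9)) = (18, 0, 18)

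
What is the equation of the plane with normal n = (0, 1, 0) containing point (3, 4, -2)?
d = n·P = (0)(3) + (1)(4) + (0)(-2) = 4
Plane: y = 4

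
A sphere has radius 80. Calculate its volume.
Volume = (4/3) * pi * r³
Volume = (4/3) * pi * 80³
Volume = (4/3) * pi * 512000
Volume = 2144660.58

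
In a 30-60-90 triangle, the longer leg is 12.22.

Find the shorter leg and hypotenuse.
In a 30-60-90 triangle, sides are in ratio 1 : √3 : 2.
Long leg = short leg·√3  →  short leg = 12.22/√3 = 7.055
Hypotenuse = 2·(short leg) = 2·12.22/√3 = 14.11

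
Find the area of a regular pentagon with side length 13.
For a regular 5-gon with side length s = 13:
Apothem a = s / (2*tan(pi/5)) = 13 / (2*tan(pi/5)) ≈ 8.9465
Perimeter P = 5 * 13 = 65
Area = (1/2) * P * a = (1/2) * 65 * 8.9465 = 290.76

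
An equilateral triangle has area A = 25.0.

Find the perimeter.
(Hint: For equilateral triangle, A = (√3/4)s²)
A = (√3/4)s²  →  s² = 4A/√3 = 4·25.0/√3 = 57.735
s = 7.59836
Perimeter = 3s = 22.8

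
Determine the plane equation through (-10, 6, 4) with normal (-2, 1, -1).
d = n·P = (-2)(-10) + (1)(6) + (-1)(4) = 22
Plane: -2x + y - z = 22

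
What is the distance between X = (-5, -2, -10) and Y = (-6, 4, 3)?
d = √[(-1)² + (6)² + (13)²] = √206 = 14.35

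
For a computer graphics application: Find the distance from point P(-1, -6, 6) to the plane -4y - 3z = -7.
d = |0(-1) + (-4)(-6) + (-3)(6) - (-7)| / √(0² + (-4)² + (-3)²) = 13/√25 = 2.6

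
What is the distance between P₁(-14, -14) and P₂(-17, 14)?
Using the distance formula: d = sqrt((x₂-x₁)² + (y₂-y₁)²)
dx = (-17) - (-14) = -3
dy = 14 - (-14) = 28
d = sqrt((-3)² + 28²) = sqrt(9 + 784) = sqrt(793) = 28.16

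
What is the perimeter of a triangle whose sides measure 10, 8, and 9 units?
Perimeter = sum of all sides
Perimeter = 10 + 8 + 9
Perimeter = 27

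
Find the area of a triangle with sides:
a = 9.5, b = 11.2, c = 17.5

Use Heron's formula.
s = (a+b+c)/2 = (9.5+11.2+17.5)/2 = 19.1
A = √(s(s-a)(s-b)(s-c)) = √(19.1·9.6·7.9·1.6)
A = √2317.67 = 48.14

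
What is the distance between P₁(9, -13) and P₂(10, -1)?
Using the distance formula: d = sqrt((x₂-x₁)² + (y₂-y₁)²)
dx = 10 - 9 = 1
dy = (-1) - (-13) = 12
d = sqrt(1² + 12²) = sqrt(1 + 144) = sqrt(145) = 12.04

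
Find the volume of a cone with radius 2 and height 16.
Volume = (1/3) * pi * r² * h
Volume = (1/3) * pi * 2² * 16
Volume = (1/3) * pi * 4 * 16
Volume = (1/3) * pi * 64
Volume = 67.02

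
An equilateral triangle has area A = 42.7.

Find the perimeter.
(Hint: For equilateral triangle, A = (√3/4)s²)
A = (√3/4)s²  →  s² = 4A/√3 = 4·42.7/√3 = 98.6114
s = 9.93033
Perimeter = 3s = 29.79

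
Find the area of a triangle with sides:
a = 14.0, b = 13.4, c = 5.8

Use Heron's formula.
s = (a+b+c)/2 = (14.0+13.4+5.8)/2 = 16.6
A = √(s(s-a)(s-b)(s-c)) = √(16.6·2.6·3.2·10.8)
A = √1491.61 = 38.62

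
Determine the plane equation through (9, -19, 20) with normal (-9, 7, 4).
d = n·P = (-9)(9) + (7)(-19) + (4)(20) = -134
Plane: -9x + 7y + 4z = -134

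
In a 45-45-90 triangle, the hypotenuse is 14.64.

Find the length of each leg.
In a 45-45-90 triangle, hypotenuse = leg·√2  →  leg = hypotenuse/√2
leg = 14.64/√2 = 10.35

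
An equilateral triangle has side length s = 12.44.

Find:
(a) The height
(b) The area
(a) Height h = s·√3/2 = 12.44·√3/2 = 10.77
(b) Area = (√3/4)·s² = (√3/4)·12.44² = (√3/4)·154.754 = 67.01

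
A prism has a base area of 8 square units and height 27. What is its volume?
Volume = base area * height
Volume = 8 * 27
Volume = 216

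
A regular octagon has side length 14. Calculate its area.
For a regular 8-gon with side length s = 14:
Apothem a = s / (2*tan(pi/8)) = 14 / (2*tan(pi/8)) ≈ 16.8995
Perimeter P = 8 * 14 = 112
Area = (1/2) * P * a = (1/2) * 112 * 16.8995 = 946.37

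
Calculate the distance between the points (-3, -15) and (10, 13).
Using the distance formula: d = sqrt((x₂-x₁)² + (y₂-y₁)²)
dx = 10 - (-3) = 13
dy = 13 - (-15) = 28
d = sqrt(13² + 28²) = sqrt(169 + 784) = sqrt(953) = 30.87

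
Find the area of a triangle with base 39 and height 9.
Area = (1/2) * base * height
Area = (1/2) * 39 * 9
Area = 175.50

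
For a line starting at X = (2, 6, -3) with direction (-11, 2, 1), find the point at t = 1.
P(1) = (2 + (-11)(1), 6 + 2(1), -3 + 1(1)) = (-9, 8, -2)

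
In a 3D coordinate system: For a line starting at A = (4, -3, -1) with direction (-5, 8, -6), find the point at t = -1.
P(-1) = (4 + (-5)(-1), -3 + 8(-1), -1 + (-6)(-1)) = (9, -11, 5)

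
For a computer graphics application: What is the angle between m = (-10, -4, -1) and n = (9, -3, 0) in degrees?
m·n = -78, |m|² = 117, |n|² = 90
cos θ = -78/√10530 ≈ -0.7601
θ ≈ 139.5°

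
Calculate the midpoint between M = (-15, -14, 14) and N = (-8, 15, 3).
Midpoint = ((-15-8)/2, (-14+15)/2, (14+3)/2) = (-11.5, 0.5, 8.5)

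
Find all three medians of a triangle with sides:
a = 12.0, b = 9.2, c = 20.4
Using m_x = ½√(2y² + 2z² - x²):
m_a = ½√(2·9.2² + 2·20.4² - 12.0²) = ½√857.6 = 14.64
m_b = ½√(2·12.0² + 2·20.4² - 9.2²) = ½√1035.68 = 16.09
m_c = ½√(2·12.0² + 2·9.2² - 20.4²) = ½√41.12 = 3.206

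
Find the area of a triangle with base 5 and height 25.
Area = (1/2) * base * height
Area = (1/2) * 5 * 25
Area = 62.50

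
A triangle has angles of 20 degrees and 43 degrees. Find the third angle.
Sum of angles in a triangle = 180 degrees
Third angle = 180 - 20 - 43
Third angle = 117 degrees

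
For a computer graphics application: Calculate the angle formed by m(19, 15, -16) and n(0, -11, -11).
m·n = 11, |m|² = 842, |n|² = 242
cos θ = 11/√203764 ≈ 0.02437
θ ≈ 88.6°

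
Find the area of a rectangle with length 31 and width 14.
Area = length * width
Area = 31 * 14
Area = 434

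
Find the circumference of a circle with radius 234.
Circumference = 2 * pi * r
Circumference = 2 * pi * 234
Circumference = 1470.27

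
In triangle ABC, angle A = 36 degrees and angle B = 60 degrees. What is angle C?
Sum of angles in a triangle = 180 degrees
Third angle = 180 - 36 - 60
Third angle = 84 degrees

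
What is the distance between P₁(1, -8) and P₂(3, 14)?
Using the distance formula: d = sqrt((x₂-x₁)² + (y₂-y₁)²)
dx = 3 - 1 = 2
dy = 14 - (-8) = 22
d = sqrt(2² + 22²) = sqrt(4 + 484) = sqrt(488) = 22.09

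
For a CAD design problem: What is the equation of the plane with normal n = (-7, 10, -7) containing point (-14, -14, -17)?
d = n·P = (-7)(-14) + (10)(-14) + (-7)(-17) = 77
Plane: -7x + 10y - 7z = 77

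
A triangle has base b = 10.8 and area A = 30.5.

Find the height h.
A = ½bh  →  h = 2A/b
h = 2·30.5/10.8 = 5.648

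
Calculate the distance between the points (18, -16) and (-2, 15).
Using the distance formula: d = sqrt((x₂-x₁)² + (y₂-y₁)²)
dx = (-2) - 18 = -20
dy = 15 - (-16) = 31
d = sqrt((-20)² + 31²) = sqrt(400 + 961) = sqrt(1361) = 36.89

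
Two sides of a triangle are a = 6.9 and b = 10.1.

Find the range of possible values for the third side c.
By the triangle inequality: |a - b| < c < a + b
|6.9 - 10.1| < c < 6.9 + 10.1
3.2 < c < 17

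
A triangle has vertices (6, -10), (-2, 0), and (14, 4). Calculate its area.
Using the coordinate formula: Area = (1/2)|x₁(y₂-y₃) + x₂(y₃-y₁) + x₃(y₁-y₂)|
Area = (1/2)|6(0-4) + (-2)(4-(-10)) + 14((-10)-0)|
Area = (1/2)|6*(-4) + (-2)*14 + 14*(-10)|
Area = (1/2)|(-24) + (-28) + (-140)|
Area = (1/2)*192 = 96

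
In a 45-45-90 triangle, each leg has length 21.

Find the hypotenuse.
Hypotenuse = 21√2 = 29.7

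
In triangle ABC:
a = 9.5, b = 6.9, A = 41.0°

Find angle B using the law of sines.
sin(B)/b = sin(A)/a
sin(B) = b·sin(A)/a = 6.9·sin(41.0°)/9.5 = 0.476506
B = arcsin(0.476506) = 28.46°  (b ≤ a, so B ≤ A and the acute solution is unique)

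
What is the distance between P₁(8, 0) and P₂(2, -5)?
Using the distance formula: d = sqrt((x₂-x₁)² + (y₂-y₁)²)
dx = 2 - 8 = -6
dy = (-5) - 0 = -5
d = sqrt((-6)² + (-5)²) = sqrt(36 + 25) = sqrt(61) = 7.81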